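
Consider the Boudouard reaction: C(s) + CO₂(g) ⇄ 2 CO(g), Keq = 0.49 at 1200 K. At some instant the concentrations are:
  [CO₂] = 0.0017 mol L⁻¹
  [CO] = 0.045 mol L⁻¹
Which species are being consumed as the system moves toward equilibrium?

(C is a pure solid — omitted from Q.)
Q = [CO]² / [CO₂] = (0.045)² / (0.0017) = 1.2
Q = 1.2 > Keq = 0.49: net reverse reaction.

CO (products)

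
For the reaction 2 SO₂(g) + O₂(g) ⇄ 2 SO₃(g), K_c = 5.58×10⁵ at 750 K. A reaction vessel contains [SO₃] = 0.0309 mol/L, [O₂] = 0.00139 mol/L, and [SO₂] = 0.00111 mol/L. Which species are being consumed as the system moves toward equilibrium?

Q_c = [SO₃]² / ([SO₂]²·[O₂]) = (0.0309)² / ((0.00111)²·(0.00139)) = 5.58×10⁵
Q_c = 5.58×10⁵ = K_c; the system is at equilibrium.

none (at equilibrium)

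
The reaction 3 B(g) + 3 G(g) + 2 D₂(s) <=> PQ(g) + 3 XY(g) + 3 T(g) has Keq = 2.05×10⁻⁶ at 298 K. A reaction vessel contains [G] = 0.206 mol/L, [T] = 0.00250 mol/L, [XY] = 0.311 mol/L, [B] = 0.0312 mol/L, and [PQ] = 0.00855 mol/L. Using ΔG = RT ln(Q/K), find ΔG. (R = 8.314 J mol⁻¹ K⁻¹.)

(D₂ is a pure solid — omitted from Q.)
Q = [PQ]·[XY]³·[T]³ / ([B]³·[G]³) = (0.00855)·(0.311)³·(0.00250)³ / ((0.0312)³·(0.206)³) = 1.51×10⁻⁵
ΔG = RT ln(Q/Keq) = (8.314 J mol⁻¹ K⁻¹)(298 K) × ln(1.51×10⁻⁵/2.05×10⁻⁶)
   = (2.478 kJ/mol)(1.997) = 4.95 kJ/mol
ΔG > 0, so the forward reaction is non-spontaneous (proceeds in reverse).

ΔG = 4.95 kJ/mol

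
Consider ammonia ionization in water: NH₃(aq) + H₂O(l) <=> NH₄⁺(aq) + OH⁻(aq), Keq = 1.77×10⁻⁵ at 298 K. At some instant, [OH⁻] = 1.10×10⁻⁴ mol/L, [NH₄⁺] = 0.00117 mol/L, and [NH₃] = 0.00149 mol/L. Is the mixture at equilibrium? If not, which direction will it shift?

no; Q > K, reaction proceeds in reverse

(H₂O is a pure liquid — omitted from Q.)
Q = [NH₄⁺]·[OH⁻] / [NH₃] = (0.00117)·(1.10×10⁻⁴) / (0.00149) = 8.64×10⁻⁵
Q = 8.64×10⁻⁵ > Keq = 1.77×10⁻⁵: net reverse reaction.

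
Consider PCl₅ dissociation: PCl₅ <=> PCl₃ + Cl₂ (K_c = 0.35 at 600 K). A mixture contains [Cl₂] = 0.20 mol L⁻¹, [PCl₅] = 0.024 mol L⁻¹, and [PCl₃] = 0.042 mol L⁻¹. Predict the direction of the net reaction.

no net change (already at equilibrium)

Q_c = [PCl₃]·[Cl₂] / [PCl₅] = (0.042)·(0.20) / (0.024) = 0.35
Q_c = 0.35 = K_c, so the system is already at equilibrium.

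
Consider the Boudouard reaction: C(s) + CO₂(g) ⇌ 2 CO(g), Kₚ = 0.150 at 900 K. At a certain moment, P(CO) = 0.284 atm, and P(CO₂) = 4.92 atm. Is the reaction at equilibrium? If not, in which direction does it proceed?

forward (toward products)

(C is a pure solid — omitted from Qₚ.)
Qₚ = P(CO)² / P(CO₂) = (0.284)² / (4.92) = 0.0164
Qₚ = 0.0164 < Kₚ = 0.150, so the forward reaction proceeds.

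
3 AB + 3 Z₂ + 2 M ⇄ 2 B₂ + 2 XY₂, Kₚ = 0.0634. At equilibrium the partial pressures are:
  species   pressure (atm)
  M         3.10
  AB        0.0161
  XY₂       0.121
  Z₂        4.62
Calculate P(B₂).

At equilibrium, Kₚ = P(B₂)²·P(XY₂)² / (P(AB)³·P(Z₂)³·P(M)²) = 0.0634.
(P(B₂))²·(0.121)² / ((0.0161)³·(4.62)³·(3.10)²) = 0.0634
P(B₂)² = 0.0171 ⇒ P(B₂) = 0.131 atm

P(B₂) = 0.131 atm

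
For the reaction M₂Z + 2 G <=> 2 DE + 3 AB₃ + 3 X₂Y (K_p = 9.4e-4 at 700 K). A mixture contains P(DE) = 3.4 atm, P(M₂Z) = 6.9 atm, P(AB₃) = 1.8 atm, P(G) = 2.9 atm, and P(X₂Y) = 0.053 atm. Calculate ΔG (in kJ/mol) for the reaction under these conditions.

ΔG = -9.85 kJ/mol

Q_p = P(DE)²·P(AB₃)³·P(X₂Y)³ / (P(M₂Z)·P(G)²) = (3.4)²·(1.8)³·(0.053)³ / ((6.9)·(2.9)²) = 1.73e-4
ΔG = RT ln(Q_p/K_p) = (8.314 J mol⁻¹ K⁻¹)(700 K) × ln(1.73e-4/9.4e-4)
   = (5.820 kJ/mol)(-1.693) = -9.85 kJ/mol
ΔG < 0, so the forward reaction is spontaneous (proceeds forward).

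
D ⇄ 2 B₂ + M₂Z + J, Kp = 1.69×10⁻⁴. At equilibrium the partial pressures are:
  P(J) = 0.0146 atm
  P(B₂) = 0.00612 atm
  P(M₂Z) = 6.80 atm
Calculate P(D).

P(D) = 0.0220 atm

At equilibrium, Kp = P(B₂)²·P(M₂Z)·P(J) / P(D) = 1.69×10⁻⁴.
(0.00612)²·(6.80)·(0.0146) / (P(D)) = 1.69×10⁻⁴
P(D) = 0.0220 atm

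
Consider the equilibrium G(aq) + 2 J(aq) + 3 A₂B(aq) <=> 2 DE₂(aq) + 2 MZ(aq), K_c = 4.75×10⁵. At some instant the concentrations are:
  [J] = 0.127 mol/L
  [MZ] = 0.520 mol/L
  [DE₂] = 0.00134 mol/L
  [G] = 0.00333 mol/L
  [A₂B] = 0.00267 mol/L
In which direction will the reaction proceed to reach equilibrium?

neither direction; the system is at equilibrium

Q_c = [DE₂]²·[MZ]² / ([G]·[J]²·[A₂B]³) = (0.00134)²·(0.520)² / ((0.00333)·(0.127)²·(0.00267)³) = 4.75×10⁵
Q_c = 4.75×10⁵ = K_c, so the system is already at equilibrium.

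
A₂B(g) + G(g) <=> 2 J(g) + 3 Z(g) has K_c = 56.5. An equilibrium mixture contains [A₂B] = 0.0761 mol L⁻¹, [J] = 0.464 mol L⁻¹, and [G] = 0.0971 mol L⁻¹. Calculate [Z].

[Z] = 1.25 mol L⁻¹

At equilibrium, K_c = [J]²·[Z]³ / ([A₂B]·[G]) = 56.5.
(0.464)²·([Z])³ / ((0.0761)·(0.0971)) = 56.5
[Z]³ = 1.94 ⇒ [Z] = 1.25 mol L⁻¹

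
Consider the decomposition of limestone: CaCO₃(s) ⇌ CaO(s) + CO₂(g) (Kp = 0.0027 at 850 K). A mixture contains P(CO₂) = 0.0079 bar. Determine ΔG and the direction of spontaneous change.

ΔG = 7.59 kJ/mol; the forward reaction is non-spontaneous

(CaCO₃, CaO are pure solids — omitted from Qp.)
Qp = P(CO₂) = 0.00790
ΔG = RT ln(Qp/Kp) = (8.314 J mol⁻¹ K⁻¹)(850 K) × ln(0.00790/0.0027)
   = (7.067 kJ/mol)(1.074) = 7.59 kJ/mol
ΔG > 0, so the forward reaction is non-spontaneous (proceeds in reverse).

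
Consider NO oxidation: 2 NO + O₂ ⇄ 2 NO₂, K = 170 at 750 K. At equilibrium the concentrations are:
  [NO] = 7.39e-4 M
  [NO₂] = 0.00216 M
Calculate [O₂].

[O₂] = 0.0503 M

At equilibrium, K = [NO₂]² / ([NO]²·[O₂]) = 170.
(0.00216)² / ((7.39e-4)²·([O₂])) = 170
[O₂] = 0.0503 M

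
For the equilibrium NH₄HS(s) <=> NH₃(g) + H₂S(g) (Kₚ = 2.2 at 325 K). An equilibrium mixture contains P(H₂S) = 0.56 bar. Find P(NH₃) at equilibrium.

(NH₄HS is a pure solid — omitted from Kₚ.)
At equilibrium, Kₚ = P(NH₃)·P(H₂S) = 2.2.
(P(NH₃))·(0.56) = 2.2
P(NH₃) = 3.93 = 3.9 bar

P(NH₃) = 3.9 bar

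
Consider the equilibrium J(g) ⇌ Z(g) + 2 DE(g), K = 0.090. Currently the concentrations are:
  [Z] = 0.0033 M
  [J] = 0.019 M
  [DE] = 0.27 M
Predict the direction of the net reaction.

to the right

Q = [Z]·[DE]² / [J] = (0.0033)·(0.27)² / (0.019) = 0.013
Q = 0.013 < K = 0.090, so the forward reaction proceeds.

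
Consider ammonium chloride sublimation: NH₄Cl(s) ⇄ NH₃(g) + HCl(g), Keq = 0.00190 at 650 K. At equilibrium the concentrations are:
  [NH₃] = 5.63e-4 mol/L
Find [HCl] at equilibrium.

(NH₄Cl is a pure solid — omitted from Keq.)
At equilibrium, Keq = [NH₃]·[HCl] = 0.00190.
(5.63e-4)·([HCl]) = 0.00190
[HCl] = 3.37 mol/L

[HCl] = 3.37 mol/L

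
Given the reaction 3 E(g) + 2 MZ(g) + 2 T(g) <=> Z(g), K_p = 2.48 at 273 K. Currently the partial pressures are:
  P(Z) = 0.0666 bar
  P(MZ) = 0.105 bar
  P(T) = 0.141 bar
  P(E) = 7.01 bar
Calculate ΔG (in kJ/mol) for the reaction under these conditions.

ΔG = -2.35 kJ/mol

Q_p = P(Z) / (P(E)³·P(MZ)²·P(T)²) = (0.0666) / ((7.01)³·(0.105)²·(0.141)²) = 0.882
ΔG = RT ln(Q_p/K_p) = (8.314 J mol⁻¹ K⁻¹)(273 K) × ln(0.882/2.48)
   = (2.270 kJ/mol)(-1.034) = -2.35 kJ/mol
ΔG < 0, so the forward reaction is spontaneous (proceeds forward).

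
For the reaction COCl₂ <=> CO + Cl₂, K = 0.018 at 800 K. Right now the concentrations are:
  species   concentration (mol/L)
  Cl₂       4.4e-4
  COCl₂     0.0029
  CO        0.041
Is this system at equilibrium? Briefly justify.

Q = [CO]·[Cl₂] / [COCl₂] = (0.041)·(4.4e-4) / (0.0029) = 0.0062
Q = 0.0062 < K = 0.018: net forward reaction.

no; Q < K, reaction proceeds forward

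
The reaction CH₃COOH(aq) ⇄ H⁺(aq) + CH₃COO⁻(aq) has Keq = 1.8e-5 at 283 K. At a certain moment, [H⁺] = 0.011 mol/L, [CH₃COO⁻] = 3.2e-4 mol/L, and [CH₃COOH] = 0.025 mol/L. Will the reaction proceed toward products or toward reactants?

Q = [H⁺]·[CH₃COO⁻] / [CH₃COOH] = (0.011)·(3.2e-4) / (0.025) = 1.4e-4
Q = 1.4e-4 > Keq = 1.8e-5, so the reverse reaction proceeds.

toward reactants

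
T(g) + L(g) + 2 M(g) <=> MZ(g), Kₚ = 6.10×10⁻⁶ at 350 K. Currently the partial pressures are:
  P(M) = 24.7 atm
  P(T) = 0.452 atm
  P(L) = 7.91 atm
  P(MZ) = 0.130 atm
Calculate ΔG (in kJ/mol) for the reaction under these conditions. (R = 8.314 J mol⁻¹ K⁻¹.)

ΔG = 6.63 kJ/mol

Qₚ = P(MZ) / (P(T)·P(L)·P(M)²) = (0.130) / ((0.452)·(7.91)·(24.7)²) = 5.96×10⁻⁵
ΔG = RT ln(Qₚ/Kₚ) = (8.314 J mol⁻¹ K⁻¹)(350 K) × ln(5.96×10⁻⁵/6.10×10⁻⁶)
   = (2.910 kJ/mol)(2.279) = 6.63 kJ/mol
ΔG > 0, so the forward reaction is non-spontaneous (proceeds in reverse).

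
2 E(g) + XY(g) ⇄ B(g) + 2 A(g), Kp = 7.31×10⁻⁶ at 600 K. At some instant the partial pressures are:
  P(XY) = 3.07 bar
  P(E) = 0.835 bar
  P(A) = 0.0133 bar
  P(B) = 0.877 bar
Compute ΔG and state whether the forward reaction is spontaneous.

Qp = P(B)·P(A)² / (P(E)²·P(XY)) = (0.877)·(0.0133)² / ((0.835)²·(3.07)) = 7.25×10⁻⁵
ΔG = RT ln(Qp/Kp) = (8.314 J mol⁻¹ K⁻¹)(600 K) × ln(7.25×10⁻⁵/7.31×10⁻⁶)
   = (4.988 kJ/mol)(2.294) = 11.4 kJ/mol
ΔG > 0, so the forward reaction is non-spontaneous (proceeds in reverse).

ΔG = 11.4 kJ/mol; the forward reaction is non-spontaneous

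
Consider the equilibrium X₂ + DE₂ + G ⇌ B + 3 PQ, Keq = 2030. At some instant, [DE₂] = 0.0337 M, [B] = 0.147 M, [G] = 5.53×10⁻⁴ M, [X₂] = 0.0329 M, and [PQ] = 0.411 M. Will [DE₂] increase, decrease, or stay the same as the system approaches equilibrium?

Q = [B]·[PQ]³ / ([X₂]·[DE₂]·[G]) = (0.147)·(0.411)³ / ((0.0329)·(0.0337)·(5.53×10⁻⁴)) = 16600
Q = 16600 > Keq = 2030: net reverse reaction.
DE₂ is a reactant, so it increases.

increase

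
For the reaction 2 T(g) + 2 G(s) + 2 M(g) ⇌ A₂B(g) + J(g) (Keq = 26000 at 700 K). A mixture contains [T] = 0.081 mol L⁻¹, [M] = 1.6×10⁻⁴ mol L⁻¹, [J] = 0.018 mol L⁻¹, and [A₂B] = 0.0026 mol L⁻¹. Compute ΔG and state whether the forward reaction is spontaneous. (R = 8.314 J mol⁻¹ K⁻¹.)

(G is a pure solid — omitted from Q.)
Q = [A₂B]·[J] / ([T]²·[M]²) = (0.0026)·(0.018) / ((0.081)²·(1.6×10⁻⁴)²) = 2.79×10⁵
ΔG = RT ln(Q/Keq) = (8.314 J mol⁻¹ K⁻¹)(700 K) × ln(2.79×10⁵/26000)
   = (5.820 kJ/mol)(2.373) = 13.8 kJ/mol
ΔG > 0, so the forward reaction is non-spontaneous (proceeds in reverse).

ΔG = 13.8 kJ/mol; the forward reaction is non-spontaneous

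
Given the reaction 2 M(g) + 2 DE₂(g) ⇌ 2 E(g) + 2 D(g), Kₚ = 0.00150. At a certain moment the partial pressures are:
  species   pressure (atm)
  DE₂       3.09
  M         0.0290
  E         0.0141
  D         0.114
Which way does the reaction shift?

Qₚ = P(E)²·P(D)² / (P(M)²·P(DE₂)²) = (0.0141)²·(0.114)² / ((0.0290)²·(3.09)²) = 3.22e-4
Qₚ = 3.22e-4 < Kₚ = 0.00150, so the forward reaction proceeds.

to the right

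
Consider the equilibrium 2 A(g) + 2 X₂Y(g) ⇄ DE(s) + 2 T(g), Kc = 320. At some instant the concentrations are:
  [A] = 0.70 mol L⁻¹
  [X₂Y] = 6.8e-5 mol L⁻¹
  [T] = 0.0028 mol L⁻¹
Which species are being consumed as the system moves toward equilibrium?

(DE is a pure solid — omitted from Qc.)
Qc = [T]² / ([A]²·[X₂Y]²) = (0.0028)² / ((0.70)²·(6.8e-5)²) = 3500
Qc = 3500 > Kc = 320: net reverse reaction.

DE, T (products)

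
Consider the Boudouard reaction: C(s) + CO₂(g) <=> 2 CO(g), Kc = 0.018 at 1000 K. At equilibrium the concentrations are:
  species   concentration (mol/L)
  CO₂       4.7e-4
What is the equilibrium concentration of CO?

(C is a pure solid — omitted from Kc.)
At equilibrium, Kc = [CO]² / [CO₂] = 0.018.
([CO])² / (4.7e-4) = 0.018
[CO]² = 8.46e-6 ⇒ [CO] = 0.0029 mol/L

[CO] = 0.0029 mol/L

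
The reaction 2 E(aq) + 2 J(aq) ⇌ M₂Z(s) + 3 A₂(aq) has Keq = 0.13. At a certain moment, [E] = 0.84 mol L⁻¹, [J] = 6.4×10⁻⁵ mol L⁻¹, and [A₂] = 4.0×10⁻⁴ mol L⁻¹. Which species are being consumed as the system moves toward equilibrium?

E, J (reactants)

(M₂Z is a pure solid — omitted from Q.)
Q = [A₂]³ / ([E]²·[J]²) = (4.0×10⁻⁴)³ / ((0.84)²·(6.4×10⁻⁵)²) = 0.022
Q = 0.022 < Keq = 0.13: net forward reaction.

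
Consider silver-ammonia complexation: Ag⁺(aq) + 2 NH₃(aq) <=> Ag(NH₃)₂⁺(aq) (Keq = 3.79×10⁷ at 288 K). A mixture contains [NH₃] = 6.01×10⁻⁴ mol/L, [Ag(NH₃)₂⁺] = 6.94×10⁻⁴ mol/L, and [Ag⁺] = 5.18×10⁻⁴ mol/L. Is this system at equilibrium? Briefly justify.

no; Q < K, reaction proceeds forward

Q = [Ag(NH₃)₂⁺] / ([Ag⁺]·[NH₃]²) = (6.94×10⁻⁴) / ((5.18×10⁻⁴)·(6.01×10⁻⁴)²) = 3.71×10⁶
Q = 3.71×10⁶ < Keq = 3.79×10⁷: net forward reaction.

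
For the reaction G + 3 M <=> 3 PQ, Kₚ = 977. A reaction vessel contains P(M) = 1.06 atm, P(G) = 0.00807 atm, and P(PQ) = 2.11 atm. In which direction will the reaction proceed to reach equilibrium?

at equilibrium

Qₚ = P(PQ)³ / (P(G)·P(M)³) = (2.11)³ / ((0.00807)·(1.06)³) = 977
Qₚ = 977 = Kₚ, so the system is already at equilibrium.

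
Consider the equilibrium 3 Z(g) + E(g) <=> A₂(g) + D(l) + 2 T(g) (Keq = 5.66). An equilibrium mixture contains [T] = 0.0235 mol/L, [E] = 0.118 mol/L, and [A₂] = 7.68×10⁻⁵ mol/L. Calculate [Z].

(D is a pure liquid — omitted from Keq.)
At equilibrium, Keq = [A₂]·[T]² / ([Z]³·[E]) = 5.66.
(7.68×10⁻⁵)·(0.0235)² / (([Z])³·(0.118)) = 5.66
[Z]³ = 6.35×10⁻⁸ ⇒ [Z] = 0.00399 mol/L

[Z] = 0.00399 mol/L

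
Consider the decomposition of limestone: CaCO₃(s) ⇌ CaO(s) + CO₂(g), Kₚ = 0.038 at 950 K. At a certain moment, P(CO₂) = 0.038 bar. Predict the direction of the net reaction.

(CaCO₃, CaO are pure solids — omitted from Qₚ.)
Qₚ = P(CO₂) = 0.038
Qₚ = 0.038 = Kₚ, so the system is already at equilibrium.

at equilibrium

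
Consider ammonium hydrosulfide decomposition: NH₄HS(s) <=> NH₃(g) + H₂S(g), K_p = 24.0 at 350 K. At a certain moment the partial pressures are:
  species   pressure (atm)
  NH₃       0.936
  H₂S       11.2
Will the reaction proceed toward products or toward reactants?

(NH₄HS is a pure solid — omitted from Q_p.)
Q_p = P(NH₃)·P(H₂S) = (0.936)·(11.2) = 10.5
Q_p = 10.5 < K_p = 24.0, so the forward reaction proceeds.

in the forward direction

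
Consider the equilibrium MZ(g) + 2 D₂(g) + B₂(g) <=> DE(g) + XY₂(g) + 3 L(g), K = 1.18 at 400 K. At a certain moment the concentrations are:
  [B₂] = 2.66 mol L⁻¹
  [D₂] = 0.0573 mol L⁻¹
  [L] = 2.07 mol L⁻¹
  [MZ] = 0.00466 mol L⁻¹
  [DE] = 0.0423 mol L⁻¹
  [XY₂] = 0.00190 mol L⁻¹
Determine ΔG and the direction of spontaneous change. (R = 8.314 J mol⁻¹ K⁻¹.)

ΔG = 8.97 kJ/mol; the forward reaction is non-spontaneous

Q = [DE]·[XY₂]·[L]³ / ([MZ]·[D₂]²·[B₂]) = (0.0423)·(0.00190)·(2.07)³ / ((0.00466)·(0.0573)²·(2.66)) = 17.5
ΔG = RT ln(Q/K) = (8.314 J mol⁻¹ K⁻¹)(400 K) × ln(17.5/1.18)
   = (3.326 kJ/mol)(2.697) = 8.97 kJ/mol
ΔG > 0, so the forward reaction is non-spontaneous (proceeds in reverse).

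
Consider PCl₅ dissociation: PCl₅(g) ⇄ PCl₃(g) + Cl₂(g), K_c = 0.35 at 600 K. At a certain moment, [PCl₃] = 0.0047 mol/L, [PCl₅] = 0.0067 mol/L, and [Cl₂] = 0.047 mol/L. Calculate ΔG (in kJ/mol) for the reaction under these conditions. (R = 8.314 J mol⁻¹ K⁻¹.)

ΔG = -11.8 kJ/mol

Q_c = [PCl₃]·[Cl₂] / [PCl₅] = (0.0047)·(0.047) / (0.0067) = 0.0330
ΔG = RT ln(Q_c/K_c) = (8.314 J mol⁻¹ K⁻¹)(600 K) × ln(0.0330/0.35)
   = (4.988 kJ/mol)(-2.361) = -11.8 kJ/mol
ΔG < 0, so the forward reaction is spontaneous (proceeds forward).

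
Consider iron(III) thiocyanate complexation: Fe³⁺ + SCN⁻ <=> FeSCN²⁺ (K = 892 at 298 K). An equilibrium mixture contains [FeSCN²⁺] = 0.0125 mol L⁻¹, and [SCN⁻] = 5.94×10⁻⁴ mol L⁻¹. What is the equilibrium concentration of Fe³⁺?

At equilibrium, K = [FeSCN²⁺] / ([Fe³⁺]·[SCN⁻]) = 892.
(0.0125) / (([Fe³⁺])·(5.94×10⁻⁴)) = 892
[Fe³⁺] = 0.0236 mol L⁻¹

[Fe³⁺] = 0.0236 mol L⁻¹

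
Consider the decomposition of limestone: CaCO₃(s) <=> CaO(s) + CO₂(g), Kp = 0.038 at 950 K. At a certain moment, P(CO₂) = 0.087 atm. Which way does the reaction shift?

(CaCO₃, CaO are pure solids — omitted from Qp.)
Qp = P(CO₂) = 0.087
Qp = 0.087 > Kp = 0.038, so the reverse reaction proceeds.

toward reactants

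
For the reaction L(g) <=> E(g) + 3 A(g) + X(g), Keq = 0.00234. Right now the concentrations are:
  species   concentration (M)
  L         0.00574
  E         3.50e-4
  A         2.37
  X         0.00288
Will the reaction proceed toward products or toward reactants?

neither direction; the system is at equilibrium

Q = [E]·[A]³·[X] / [L] = (3.50e-4)·(2.37)³·(0.00288) / (0.00574) = 0.00234
Q = 0.00234 = Keq, so the system is already at equilibrium.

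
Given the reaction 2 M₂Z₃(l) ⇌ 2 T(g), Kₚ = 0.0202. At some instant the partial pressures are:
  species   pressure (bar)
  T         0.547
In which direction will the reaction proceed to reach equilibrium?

to the left

(M₂Z₃ is a pure liquid — omitted from Qₚ.)
Qₚ = P(T)² = (0.547)² = 0.299
Qₚ = 0.299 > Kₚ = 0.0202, so the reverse reaction proceeds.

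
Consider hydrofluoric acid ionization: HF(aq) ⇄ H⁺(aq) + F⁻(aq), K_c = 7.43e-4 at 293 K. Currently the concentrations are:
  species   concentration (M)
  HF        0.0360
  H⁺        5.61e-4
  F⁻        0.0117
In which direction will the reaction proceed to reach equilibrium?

Q_c = [H⁺]·[F⁻] / [HF] = (5.61e-4)·(0.0117) / (0.0360) = 1.82e-4
Q_c = 1.82e-4 < K_c = 7.43e-4, so the forward reaction proceeds.

to the right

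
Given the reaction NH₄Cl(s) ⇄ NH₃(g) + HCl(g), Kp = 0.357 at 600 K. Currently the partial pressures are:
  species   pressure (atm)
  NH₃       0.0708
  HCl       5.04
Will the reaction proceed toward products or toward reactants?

neither direction; the system is at equilibrium

(NH₄Cl is a pure solid — omitted from Qp.)
Qp = P(NH₃)·P(HCl) = (0.0708)·(5.04) = 0.357
Qp = 0.357 = Kp, so the system is already at equilibrium.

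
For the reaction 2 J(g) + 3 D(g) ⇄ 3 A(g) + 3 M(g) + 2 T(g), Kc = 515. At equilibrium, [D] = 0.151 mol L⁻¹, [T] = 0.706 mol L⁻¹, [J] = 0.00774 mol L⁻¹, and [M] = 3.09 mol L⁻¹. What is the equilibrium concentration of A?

At equilibrium, Kc = [A]³·[M]³·[T]² / ([J]²·[D]³) = 515.
([A])³·(3.09)³·(0.706)² / ((0.00774)²·(0.151)³) = 515
[A]³ = 7.22×10⁻⁶ ⇒ [A] = 0.0193 mol L⁻¹

[A] = 0.0193 mol L⁻¹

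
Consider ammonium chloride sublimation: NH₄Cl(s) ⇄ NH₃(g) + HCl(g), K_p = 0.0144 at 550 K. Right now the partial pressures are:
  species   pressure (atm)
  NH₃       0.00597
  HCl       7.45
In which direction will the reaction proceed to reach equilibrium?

(NH₄Cl is a pure solid — omitted from Q_p.)
Q_p = P(NH₃)·P(HCl) = (0.00597)·(7.45) = 0.0445
Q_p = 0.0445 > K_p = 0.0144, so the reverse reaction proceeds.

reverse (toward reactants)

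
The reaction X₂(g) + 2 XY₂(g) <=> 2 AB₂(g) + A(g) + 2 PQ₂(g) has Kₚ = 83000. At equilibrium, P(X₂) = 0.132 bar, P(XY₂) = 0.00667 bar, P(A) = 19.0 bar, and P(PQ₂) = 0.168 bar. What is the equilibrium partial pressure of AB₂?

At equilibrium, Kₚ = P(AB₂)²·P(A)·P(PQ₂)² / (P(X₂)·P(XY₂)²) = 83000.
(P(AB₂))²·(19.0)·(0.168)² / ((0.132)·(0.00667)²) = 83000
P(AB₂)² = 0.909 ⇒ P(AB₂) = 0.953 bar

P(AB₂) = 0.953 bar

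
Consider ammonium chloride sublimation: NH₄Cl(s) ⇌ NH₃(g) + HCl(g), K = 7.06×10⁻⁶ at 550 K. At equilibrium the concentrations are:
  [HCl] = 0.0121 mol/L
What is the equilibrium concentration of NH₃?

[NH₃] = 5.83×10⁻⁴ mol/L

(NH₄Cl is a pure solid — omitted from K.)
At equilibrium, K = [NH₃]·[HCl] = 7.06×10⁻⁶.
([NH₃])·(0.0121) = 7.06×10⁻⁶
[NH₃] = 5.83×10⁻⁴ mol/L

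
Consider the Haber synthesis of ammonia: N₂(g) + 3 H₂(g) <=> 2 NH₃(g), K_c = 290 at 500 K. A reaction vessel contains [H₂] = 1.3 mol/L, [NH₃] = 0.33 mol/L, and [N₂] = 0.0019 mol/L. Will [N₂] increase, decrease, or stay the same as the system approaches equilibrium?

decrease

Q_c = [NH₃]² / ([N₂]·[H₂]³) = (0.33)² / ((0.0019)·(1.3)³) = 26
Q_c = 26 < K_c = 290: net forward reaction.
N₂ is a reactant, so it decreases.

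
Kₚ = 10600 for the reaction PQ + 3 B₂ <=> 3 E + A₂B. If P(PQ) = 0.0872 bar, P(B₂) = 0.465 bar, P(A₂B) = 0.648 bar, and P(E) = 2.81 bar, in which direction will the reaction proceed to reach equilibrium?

forward (toward products)

Qₚ = P(E)³·P(A₂B) / (P(PQ)·P(B₂)³) = (2.81)³·(0.648) / ((0.0872)·(0.465)³) = 1640
Qₚ = 1640 < Kₚ = 10600, so the forward reaction proceeds.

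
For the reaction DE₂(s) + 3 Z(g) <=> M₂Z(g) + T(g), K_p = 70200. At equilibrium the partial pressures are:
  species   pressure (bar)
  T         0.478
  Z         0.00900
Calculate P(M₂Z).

(DE₂ is a pure solid — omitted from K_p.)
At equilibrium, K_p = P(M₂Z)·P(T) / P(Z)³ = 70200.
(P(M₂Z))·(0.478) / (0.00900)³ = 70200
P(M₂Z) = 0.107 bar

P(M₂Z) = 0.107 bar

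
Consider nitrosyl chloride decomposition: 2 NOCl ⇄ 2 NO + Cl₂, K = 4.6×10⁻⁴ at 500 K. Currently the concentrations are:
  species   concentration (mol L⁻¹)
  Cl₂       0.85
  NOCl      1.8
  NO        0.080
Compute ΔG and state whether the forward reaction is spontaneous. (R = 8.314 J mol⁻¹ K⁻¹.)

ΔG = 5.38 kJ/mol; the forward reaction is non-spontaneous

Q = [NO]²·[Cl₂] / [NOCl]² = (0.080)²·(0.85) / (1.8)² = 0.00168
ΔG = RT ln(Q/K) = (8.314 J mol⁻¹ K⁻¹)(500 K) × ln(0.00168/4.6×10⁻⁴)
   = (4.157 kJ/mol)(1.295) = 5.38 kJ/mol
ΔG > 0, so the forward reaction is non-spontaneous (proceeds in reverse).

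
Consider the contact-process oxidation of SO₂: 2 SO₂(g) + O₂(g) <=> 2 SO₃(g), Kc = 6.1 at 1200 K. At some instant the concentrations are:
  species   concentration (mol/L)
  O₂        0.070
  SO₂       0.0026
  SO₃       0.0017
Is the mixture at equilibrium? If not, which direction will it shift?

Qc = [SO₃]² / ([SO₂]²·[O₂]) = (0.0017)² / ((0.0026)²·(0.070)) = 6.1
Qc = 6.1 = Kc; the system is at equilibrium.

yes, at equilibrium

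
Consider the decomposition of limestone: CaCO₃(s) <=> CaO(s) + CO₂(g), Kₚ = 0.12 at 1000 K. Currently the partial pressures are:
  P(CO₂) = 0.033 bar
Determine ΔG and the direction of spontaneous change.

(CaCO₃, CaO are pure solids — omitted from Qₚ.)
Qₚ = P(CO₂) = 0.0330
ΔG = RT ln(Qₚ/Kₚ) = (8.314 J mol⁻¹ K⁻¹)(1000 K) × ln(0.0330/0.12)
   = (8.314 kJ/mol)(-1.291) = -10.7 kJ/mol
ΔG < 0, so the forward reaction is spontaneous (proceeds forward).

ΔG = -10.7 kJ/mol; the forward reaction is spontaneous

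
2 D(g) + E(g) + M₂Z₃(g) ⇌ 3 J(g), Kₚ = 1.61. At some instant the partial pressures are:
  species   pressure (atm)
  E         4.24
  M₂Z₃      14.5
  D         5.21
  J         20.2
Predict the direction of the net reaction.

Qₚ = P(J)³ / (P(D)²·P(E)·P(M₂Z₃)) = (20.2)³ / ((5.21)²·(4.24)·(14.5)) = 4.94
Qₚ = 4.94 > Kₚ = 1.61, so the reverse reaction proceeds.

toward reactants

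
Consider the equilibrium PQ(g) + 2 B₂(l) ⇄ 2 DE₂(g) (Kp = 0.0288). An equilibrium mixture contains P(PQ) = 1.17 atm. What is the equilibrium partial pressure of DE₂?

P(DE₂) = 0.184 atm

(B₂ is a pure liquid — omitted from Kp.)
At equilibrium, Kp = P(DE₂)² / P(PQ) = 0.0288.
(P(DE₂))² / (1.17) = 0.0288
P(DE₂)² = 0.0337 ⇒ P(DE₂) = 0.184 atm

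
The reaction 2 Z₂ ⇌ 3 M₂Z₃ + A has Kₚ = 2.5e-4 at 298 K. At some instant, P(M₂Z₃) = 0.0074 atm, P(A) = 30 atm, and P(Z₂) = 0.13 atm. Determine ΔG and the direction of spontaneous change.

ΔG = 2.62 kJ/mol; the forward reaction is non-spontaneous

Qₚ = P(M₂Z₃)³·P(A) / P(Z₂)² = (0.0074)³·(30) / (0.13)² = 7.19e-4
ΔG = RT ln(Qₚ/Kₚ) = (8.314 J mol⁻¹ K⁻¹)(298 K) × ln(7.19e-4/2.5e-4)
   = (2.478 kJ/mol)(1.056) = 2.62 kJ/mol
ΔG > 0, so the forward reaction is non-spontaneous (proceeds in reverse).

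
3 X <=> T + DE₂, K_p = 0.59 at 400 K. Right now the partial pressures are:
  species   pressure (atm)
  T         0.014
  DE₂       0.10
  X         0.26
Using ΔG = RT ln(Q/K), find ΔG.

Q_p = P(T)·P(DE₂) / P(X)³ = (0.014)·(0.10) / (0.26)³ = 0.0797
ΔG = RT ln(Q_p/K_p) = (8.314 J mol⁻¹ K⁻¹)(400 K) × ln(0.0797/0.59)
   = (3.326 kJ/mol)(-2.002) = -6.66 kJ/mol
ΔG < 0, so the forward reaction is spontaneous (proceeds forward).

ΔG = -6.66 kJ/mol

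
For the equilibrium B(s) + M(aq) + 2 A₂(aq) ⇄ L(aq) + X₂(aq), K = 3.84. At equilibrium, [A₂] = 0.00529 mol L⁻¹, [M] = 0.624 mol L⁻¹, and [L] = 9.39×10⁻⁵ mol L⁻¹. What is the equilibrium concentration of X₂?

(B is a pure solid — omitted from K.)
At equilibrium, K = [L]·[X₂] / ([M]·[A₂]²) = 3.84.
(9.39×10⁻⁵)·([X₂]) / ((0.624)·(0.00529)²) = 3.84
[X₂] = 0.714 mol L⁻¹

[X₂] = 0.714 mol L⁻¹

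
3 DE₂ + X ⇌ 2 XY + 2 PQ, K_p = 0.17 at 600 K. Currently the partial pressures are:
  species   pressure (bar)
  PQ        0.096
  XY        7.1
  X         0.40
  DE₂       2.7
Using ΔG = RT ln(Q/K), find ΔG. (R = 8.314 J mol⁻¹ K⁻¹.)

ΔG = -5.28 kJ/mol

Q_p = P(XY)²·P(PQ)² / (P(DE₂)³·P(X)) = (7.1)²·(0.096)² / ((2.7)³·(0.40)) = 0.0590
ΔG = RT ln(Q_p/K_p) = (8.314 J mol⁻¹ K⁻¹)(600 K) × ln(0.0590/0.17)
   = (4.988 kJ/mol)(-1.058) = -5.28 kJ/mol
ΔG < 0, so the forward reaction is spontaneous (proceeds forward).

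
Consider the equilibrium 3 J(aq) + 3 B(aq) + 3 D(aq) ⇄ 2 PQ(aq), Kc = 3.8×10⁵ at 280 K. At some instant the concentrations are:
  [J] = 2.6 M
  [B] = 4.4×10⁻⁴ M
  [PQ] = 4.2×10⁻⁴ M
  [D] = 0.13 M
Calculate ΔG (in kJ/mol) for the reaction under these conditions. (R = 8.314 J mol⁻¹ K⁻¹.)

ΔG = -4.56 kJ/mol

Qc = [PQ]² / ([J]³·[B]³·[D]³) = (4.2×10⁻⁴)² / ((2.6)³·(4.4×10⁻⁴)³·(0.13)³) = 53600
ΔG = RT ln(Qc/Kc) = (8.314 J mol⁻¹ K⁻¹)(280 K) × ln(53600/3.8×10⁵)
   = (2.328 kJ/mol)(-1.959) = -4.56 kJ/mol
ΔG < 0, so the forward reaction is spontaneous (proceeds forward).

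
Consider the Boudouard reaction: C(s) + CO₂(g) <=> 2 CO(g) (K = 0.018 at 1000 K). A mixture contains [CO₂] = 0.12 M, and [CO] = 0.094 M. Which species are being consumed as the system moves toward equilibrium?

CO (products)

(C is a pure solid — omitted from Q.)
Q = [CO]² / [CO₂] = (0.094)² / (0.12) = 0.074
Q = 0.074 > K = 0.018: net reverse reaction.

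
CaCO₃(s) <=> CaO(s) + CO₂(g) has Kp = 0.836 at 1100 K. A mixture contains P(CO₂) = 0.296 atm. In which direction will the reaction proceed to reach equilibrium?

(CaCO₃, CaO are pure solids — omitted from Qp.)
Qp = P(CO₂) = 0.296
Qp = 0.296 < Kp = 0.836, so the forward reaction proceeds.

to the right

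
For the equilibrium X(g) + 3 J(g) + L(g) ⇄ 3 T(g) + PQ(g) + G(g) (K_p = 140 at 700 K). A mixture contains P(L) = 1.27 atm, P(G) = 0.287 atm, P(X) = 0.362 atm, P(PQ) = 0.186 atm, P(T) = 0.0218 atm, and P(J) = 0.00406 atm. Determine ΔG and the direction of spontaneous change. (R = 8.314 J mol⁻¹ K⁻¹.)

ΔG = -11.9 kJ/mol; the forward reaction is spontaneous

Q_p = P(T)³·P(PQ)·P(G) / (P(X)·P(J)³·P(L)) = (0.0218)³·(0.186)·(0.287) / ((0.362)·(0.00406)³·(1.27)) = 18.0
ΔG = RT ln(Q_p/K_p) = (8.314 J mol⁻¹ K⁻¹)(700 K) × ln(18.0/140)
   = (5.820 kJ/mol)(-2.051) = -11.9 kJ/mol
ΔG < 0, so the forward reaction is spontaneous (proceeds forward).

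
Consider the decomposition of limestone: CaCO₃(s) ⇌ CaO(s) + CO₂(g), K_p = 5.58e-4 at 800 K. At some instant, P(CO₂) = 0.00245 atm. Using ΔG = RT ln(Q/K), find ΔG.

(CaCO₃, CaO are pure solids — omitted from Q_p.)
Q_p = P(CO₂) = 0.00245
ΔG = RT ln(Q_p/K_p) = (8.314 J mol⁻¹ K⁻¹)(800 K) × ln(0.00245/5.58e-4)
   = (6.651 kJ/mol)(1.479) = 9.84 kJ/mol
ΔG > 0, so the forward reaction is non-spontaneous (proceeds in reverse).

ΔG = 9.84 kJ/mol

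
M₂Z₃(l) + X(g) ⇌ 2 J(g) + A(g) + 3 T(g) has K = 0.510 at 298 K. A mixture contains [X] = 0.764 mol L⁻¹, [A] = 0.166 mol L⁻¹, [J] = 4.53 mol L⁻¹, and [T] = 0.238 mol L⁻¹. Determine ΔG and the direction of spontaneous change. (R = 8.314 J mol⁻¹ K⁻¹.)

(M₂Z₃ is a pure liquid — omitted from Q.)
Q = [J]²·[A]·[T]³ / [X] = (4.53)²·(0.166)·(0.238)³ / (0.764) = 0.0601
ΔG = RT ln(Q/K) = (8.314 J mol⁻¹ K⁻¹)(298 K) × ln(0.0601/0.510)
   = (2.478 kJ/mol)(-2.138) = -5.30 kJ/mol
ΔG < 0, so the forward reaction is spontaneous (proceeds forward).

ΔG = -5.30 kJ/mol; the forward reaction is spontaneous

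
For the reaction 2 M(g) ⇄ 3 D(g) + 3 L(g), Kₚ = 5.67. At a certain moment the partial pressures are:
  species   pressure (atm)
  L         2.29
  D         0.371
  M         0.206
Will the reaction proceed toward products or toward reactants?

Qₚ = P(D)³·P(L)³ / P(M)² = (0.371)³·(2.29)³ / (0.206)² = 14.5
Qₚ = 14.5 > Kₚ = 5.67, so the reverse reaction proceeds.

toward reactants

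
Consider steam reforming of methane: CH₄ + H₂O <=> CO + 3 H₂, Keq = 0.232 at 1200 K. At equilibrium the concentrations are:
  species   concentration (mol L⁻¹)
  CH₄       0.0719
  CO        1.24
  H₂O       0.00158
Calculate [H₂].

[H₂] = 0.0277 mol L⁻¹

At equilibrium, Keq = [CO]·[H₂]³ / ([CH₄]·[H₂O]) = 0.232.
(1.24)·([H₂])³ / ((0.0719)·(0.00158)) = 0.232
[H₂]³ = 2.13×10⁻⁵ ⇒ [H₂] = 0.0277 mol L⁻¹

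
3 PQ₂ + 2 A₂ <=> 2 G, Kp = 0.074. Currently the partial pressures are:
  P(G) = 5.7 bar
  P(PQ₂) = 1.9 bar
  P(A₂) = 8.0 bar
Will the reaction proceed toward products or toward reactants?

neither direction; the system is at equilibrium

Qp = P(G)² / (P(PQ₂)³·P(A₂)²) = (5.7)² / ((1.9)³·(8.0)²) = 0.074
Qp = 0.074 = Kp, so the system is already at equilibrium.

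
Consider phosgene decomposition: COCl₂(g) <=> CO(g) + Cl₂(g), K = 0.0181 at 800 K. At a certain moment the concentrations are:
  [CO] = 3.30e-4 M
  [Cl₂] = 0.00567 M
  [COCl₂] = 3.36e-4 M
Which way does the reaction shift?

in the forward direction

Q = [CO]·[Cl₂] / [COCl₂] = (3.30e-4)·(0.00567) / (3.36e-4) = 0.00557
Q = 0.00557 < K = 0.0181, so the forward reaction proceeds.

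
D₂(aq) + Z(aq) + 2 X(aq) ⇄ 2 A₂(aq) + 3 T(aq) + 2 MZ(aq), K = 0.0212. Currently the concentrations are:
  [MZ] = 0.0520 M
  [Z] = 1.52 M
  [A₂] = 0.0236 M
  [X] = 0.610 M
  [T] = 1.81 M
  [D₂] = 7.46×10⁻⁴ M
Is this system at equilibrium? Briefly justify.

yes, at equilibrium

Q = [A₂]²·[T]³·[MZ]² / ([D₂]·[Z]·[X]²) = (0.0236)²·(1.81)³·(0.0520)² / ((7.46×10⁻⁴)·(1.52)·(0.610)²) = 0.0212
Q = 0.0212 = K; the system is at equilibrium.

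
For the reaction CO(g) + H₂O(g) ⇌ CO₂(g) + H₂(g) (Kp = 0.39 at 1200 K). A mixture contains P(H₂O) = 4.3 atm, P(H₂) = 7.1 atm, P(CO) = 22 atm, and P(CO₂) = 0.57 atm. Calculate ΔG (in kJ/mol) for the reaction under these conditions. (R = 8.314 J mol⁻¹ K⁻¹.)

ΔG = -22.0 kJ/mol

Qp = P(CO₂)·P(H₂) / (P(CO)·P(H₂O)) = (0.57)·(7.1) / ((22)·(4.3)) = 0.0428
ΔG = RT ln(Qp/Kp) = (8.314 J mol⁻¹ K⁻¹)(1200 K) × ln(0.0428/0.39)
   = (9.977 kJ/mol)(-2.210) = -22.0 kJ/mol
ΔG < 0, so the forward reaction is spontaneous (proceeds forward).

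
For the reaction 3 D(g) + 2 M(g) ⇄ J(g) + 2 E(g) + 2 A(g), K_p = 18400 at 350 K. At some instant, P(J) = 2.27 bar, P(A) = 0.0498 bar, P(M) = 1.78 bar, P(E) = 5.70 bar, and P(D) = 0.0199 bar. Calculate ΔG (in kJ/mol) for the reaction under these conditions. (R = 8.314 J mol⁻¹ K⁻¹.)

Q_p = P(J)·P(E)²·P(A)² / (P(D)³·P(M)²) = (2.27)·(5.70)²·(0.0498)² / ((0.0199)³·(1.78)²) = 7330
ΔG = RT ln(Q_p/K_p) = (8.314 J mol⁻¹ K⁻¹)(350 K) × ln(7330/18400)
   = (2.910 kJ/mol)(-0.9204) = -2.68 kJ/mol
ΔG < 0, so the forward reaction is spontaneous (proceeds forward).

ΔG = -2.68 kJ/mol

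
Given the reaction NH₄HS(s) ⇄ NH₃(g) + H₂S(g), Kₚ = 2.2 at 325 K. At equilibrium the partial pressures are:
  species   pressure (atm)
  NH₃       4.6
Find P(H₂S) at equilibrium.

(NH₄HS is a pure solid — omitted from Kₚ.)
At equilibrium, Kₚ = P(NH₃)·P(H₂S) = 2.2.
(4.6)·(P(H₂S)) = 2.2
P(H₂S) = 0.478 = 0.48 atm

P(H₂S) = 0.48 atm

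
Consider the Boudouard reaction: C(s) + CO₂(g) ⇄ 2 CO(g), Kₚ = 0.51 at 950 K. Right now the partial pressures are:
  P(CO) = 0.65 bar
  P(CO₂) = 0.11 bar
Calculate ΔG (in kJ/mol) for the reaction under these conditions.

ΔG = 15.9 kJ/mol

(C is a pure solid — omitted from Qₚ.)
Qₚ = P(CO)² / P(CO₂) = (0.65)² / (0.11) = 3.84
ΔG = RT ln(Qₚ/Kₚ) = (8.314 J mol⁻¹ K⁻¹)(950 K) × ln(3.84/0.51)
   = (7.898 kJ/mol)(2.019) = 15.9 kJ/mol
ΔG > 0, so the forward reaction is non-spontaneous (proceeds in reverse).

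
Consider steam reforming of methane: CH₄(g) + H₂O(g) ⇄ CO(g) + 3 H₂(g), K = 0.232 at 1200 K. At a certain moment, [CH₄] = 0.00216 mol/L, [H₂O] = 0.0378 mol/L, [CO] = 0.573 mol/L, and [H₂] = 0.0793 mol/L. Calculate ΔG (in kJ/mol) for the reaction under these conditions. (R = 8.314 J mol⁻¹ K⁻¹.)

ΔG = 27.1 kJ/mol

Q = [CO]·[H₂]³ / ([CH₄]·[H₂O]) = (0.573)·(0.0793)³ / ((0.00216)·(0.0378)) = 3.50
ΔG = RT ln(Q/K) = (8.314 J mol⁻¹ K⁻¹)(1200 K) × ln(3.50/0.232)
   = (9.977 kJ/mol)(2.714) = 27.1 kJ/mol
ΔG > 0, so the forward reaction is non-spontaneous (proceeds in reverse).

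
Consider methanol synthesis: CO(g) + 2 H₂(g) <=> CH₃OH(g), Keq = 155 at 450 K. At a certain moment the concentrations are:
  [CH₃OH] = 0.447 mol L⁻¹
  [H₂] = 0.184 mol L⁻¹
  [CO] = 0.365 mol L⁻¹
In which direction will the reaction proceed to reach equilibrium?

Q = [CH₃OH] / ([CO]·[H₂]²) = (0.447) / ((0.365)·(0.184)²) = 36.2
Q = 36.2 < Keq = 155, so the forward reaction proceeds.

to the right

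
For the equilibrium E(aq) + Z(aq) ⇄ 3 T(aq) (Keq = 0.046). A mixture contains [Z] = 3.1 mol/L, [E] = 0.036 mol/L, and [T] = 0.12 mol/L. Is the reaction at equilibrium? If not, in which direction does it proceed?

in the forward direction

Q = [T]³ / ([E]·[Z]) = (0.12)³ / ((0.036)·(3.1)) = 0.015
Q = 0.015 < Keq = 0.046, so the forward reaction proceeds.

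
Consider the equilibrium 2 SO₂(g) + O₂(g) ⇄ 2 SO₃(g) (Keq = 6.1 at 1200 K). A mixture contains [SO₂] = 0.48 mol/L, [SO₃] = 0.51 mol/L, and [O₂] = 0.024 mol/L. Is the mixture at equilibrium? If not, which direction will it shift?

no; Q > K, reaction proceeds in reverse

Q = [SO₃]² / ([SO₂]²·[O₂]) = (0.51)² / ((0.48)²·(0.024)) = 47
Q = 47 > Keq = 6.1: net reverse reaction.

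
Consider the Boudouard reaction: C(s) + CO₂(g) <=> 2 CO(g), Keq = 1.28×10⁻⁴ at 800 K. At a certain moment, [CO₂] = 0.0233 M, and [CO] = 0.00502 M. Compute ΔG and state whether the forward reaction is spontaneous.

(C is a pure solid — omitted from Q.)
Q = [CO]² / [CO₂] = (0.00502)² / (0.0233) = 0.00108
ΔG = RT ln(Q/Keq) = (8.314 J mol⁻¹ K⁻¹)(800 K) × ln(0.00108/1.28×10⁻⁴)
   = (6.651 kJ/mol)(2.133) = 14.2 kJ/mol
ΔG > 0, so the forward reaction is non-spontaneous (proceeds in reverse).

ΔG = 14.2 kJ/mol; the forward reaction is non-spontaneous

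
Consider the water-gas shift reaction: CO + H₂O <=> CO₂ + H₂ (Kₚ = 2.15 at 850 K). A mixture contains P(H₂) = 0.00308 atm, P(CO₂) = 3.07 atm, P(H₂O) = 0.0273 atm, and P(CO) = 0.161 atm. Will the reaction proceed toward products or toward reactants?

at equilibrium

Qₚ = P(CO₂)·P(H₂) / (P(CO)·P(H₂O)) = (3.07)·(0.00308) / ((0.161)·(0.0273)) = 2.15
Qₚ = 2.15 = Kₚ, so the system is already at equilibrium.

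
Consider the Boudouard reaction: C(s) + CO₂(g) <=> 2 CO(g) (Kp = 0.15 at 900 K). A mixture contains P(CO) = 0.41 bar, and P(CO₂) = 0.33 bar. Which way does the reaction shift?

toward reactants

(C is a pure solid — omitted from Qp.)
Qp = P(CO)² / P(CO₂) = (0.41)² / (0.33) = 0.51
Qp = 0.51 > Kp = 0.15, so the reverse reaction proceeds.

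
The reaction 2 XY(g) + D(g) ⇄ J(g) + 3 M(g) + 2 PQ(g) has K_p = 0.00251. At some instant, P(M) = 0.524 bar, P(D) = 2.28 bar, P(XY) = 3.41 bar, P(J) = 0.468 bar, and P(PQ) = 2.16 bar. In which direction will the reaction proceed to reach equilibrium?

toward reactants

Q_p = P(J)·P(M)³·P(PQ)² / (P(XY)²·P(D)) = (0.468)·(0.524)³·(2.16)² / ((3.41)²·(2.28)) = 0.0118
Q_p = 0.0118 > K_p = 0.00251, so the reverse reaction proceeds.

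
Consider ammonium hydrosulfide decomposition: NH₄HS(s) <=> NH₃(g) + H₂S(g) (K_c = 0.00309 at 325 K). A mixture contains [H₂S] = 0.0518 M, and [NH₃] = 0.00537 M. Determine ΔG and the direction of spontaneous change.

(NH₄HS is a pure solid — omitted from Q_c.)
Q_c = [NH₃]·[H₂S] = (0.00537)·(0.0518) = 2.78×10⁻⁴
ΔG = RT ln(Q_c/K_c) = (8.314 J mol⁻¹ K⁻¹)(325 K) × ln(2.78×10⁻⁴/0.00309)
   = (2.702 kJ/mol)(-2.408) = -6.51 kJ/mol
ΔG < 0, so the forward reaction is spontaneous (proceeds forward).

ΔG = -6.51 kJ/mol; the forward reaction is spontaneous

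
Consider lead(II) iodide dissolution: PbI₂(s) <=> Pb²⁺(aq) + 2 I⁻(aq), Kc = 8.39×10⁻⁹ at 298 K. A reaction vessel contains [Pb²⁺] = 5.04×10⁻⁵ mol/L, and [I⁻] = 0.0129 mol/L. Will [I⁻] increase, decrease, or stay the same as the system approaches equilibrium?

(PbI₂ is a pure solid — omitted from Qc.)
Qc = [Pb²⁺]·[I⁻]² = (5.04×10⁻⁵)·(0.0129)² = 8.39×10⁻⁹
Qc = 8.39×10⁻⁹ = Kc; the system is at equilibrium.

stay the same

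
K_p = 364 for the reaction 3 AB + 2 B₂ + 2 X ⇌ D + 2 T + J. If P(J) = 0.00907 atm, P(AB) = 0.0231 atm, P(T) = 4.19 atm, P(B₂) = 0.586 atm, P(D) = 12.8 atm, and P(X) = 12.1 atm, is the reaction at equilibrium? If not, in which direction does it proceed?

to the left

Q_p = P(D)·P(T)²·P(J) / (P(AB)³·P(B₂)²·P(X)²) = (12.8)·(4.19)²·(0.00907) / ((0.0231)³·(0.586)²·(12.1)²) = 3290
Q_p = 3290 > K_p = 364, so the reverse reaction proceeds.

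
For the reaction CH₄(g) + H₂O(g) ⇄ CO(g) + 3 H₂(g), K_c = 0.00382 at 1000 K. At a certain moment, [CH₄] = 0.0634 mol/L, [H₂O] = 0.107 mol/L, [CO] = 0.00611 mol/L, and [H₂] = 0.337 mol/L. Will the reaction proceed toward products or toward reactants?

to the left

Q_c = [CO]·[H₂]³ / ([CH₄]·[H₂O]) = (0.00611)·(0.337)³ / ((0.0634)·(0.107)) = 0.0345
Q_c = 0.0345 > K_c = 0.00382, so the reverse reaction proceeds.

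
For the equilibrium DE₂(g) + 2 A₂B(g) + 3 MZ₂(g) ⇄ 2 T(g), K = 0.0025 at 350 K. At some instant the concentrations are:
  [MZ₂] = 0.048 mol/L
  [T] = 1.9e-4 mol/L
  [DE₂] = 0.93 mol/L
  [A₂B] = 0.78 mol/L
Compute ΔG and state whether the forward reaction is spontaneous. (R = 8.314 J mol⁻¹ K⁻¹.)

Q = [T]² / ([DE₂]·[A₂B]²·[MZ₂]³) = (1.9e-4)² / ((0.93)·(0.78)²·(0.048)³) = 5.77e-4
ΔG = RT ln(Q/K) = (8.314 J mol⁻¹ K⁻¹)(350 K) × ln(5.77e-4/0.0025)
   = (2.910 kJ/mol)(-1.466) = -4.27 kJ/mol
ΔG < 0, so the forward reaction is spontaneous (proceeds forward).

ΔG = -4.27 kJ/mol; the forward reaction is spontaneous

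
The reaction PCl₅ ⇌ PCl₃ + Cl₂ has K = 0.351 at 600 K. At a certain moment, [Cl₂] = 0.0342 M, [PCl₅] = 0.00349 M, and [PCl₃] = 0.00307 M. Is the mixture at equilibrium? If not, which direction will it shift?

Q = [PCl₃]·[Cl₂] / [PCl₅] = (0.00307)·(0.0342) / (0.00349) = 0.0301
Q = 0.0301 < K = 0.351: net forward reaction.

no; Q < K, reaction proceeds forward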